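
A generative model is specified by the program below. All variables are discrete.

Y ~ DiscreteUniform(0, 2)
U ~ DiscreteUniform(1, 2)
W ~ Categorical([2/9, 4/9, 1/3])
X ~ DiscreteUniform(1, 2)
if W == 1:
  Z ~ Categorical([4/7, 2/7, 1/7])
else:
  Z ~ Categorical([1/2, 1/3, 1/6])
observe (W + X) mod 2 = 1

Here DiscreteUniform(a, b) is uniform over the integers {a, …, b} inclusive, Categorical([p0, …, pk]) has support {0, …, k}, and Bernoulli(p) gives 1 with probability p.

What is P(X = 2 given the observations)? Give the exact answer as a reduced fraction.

P(X = 2 | obs) = 4/9

Enumerate traces; 54 have nonzero weight after conditioning:
  (Y=0, U=1, W=0, X=1, Z=0) weight 1/108
  (Y=0, U=1, W=0, X=1, Z=1) weight 1/162
  (Y=0, U=1, W=0, X=1, Z=2) weight 1/324
  (Y=0, U=1, W=1, X=2, Z=0) weight 4/189
  (Y=0, U=1, W=1, X=2, Z=1) weight 2/189
  (Y=0, U=1, W=1, X=2, Z=2) weight 1/189
  (Y=0, U=1, W=2, X=1, Z=0) weight 1/72
  (Y=0, U=1, W=2, X=1, Z=1) weight 1/108
  … 46 more
Group by X:
  weight(X=1) = 5/18
  weight(X=2) = 2/9
Total weight = 5/18 + 2/9 = 1/2
P(X=1 | obs) = 5/18 / 1/2 = 5/9
P(X=2 | obs) = 2/9 / 1/2 = 4/9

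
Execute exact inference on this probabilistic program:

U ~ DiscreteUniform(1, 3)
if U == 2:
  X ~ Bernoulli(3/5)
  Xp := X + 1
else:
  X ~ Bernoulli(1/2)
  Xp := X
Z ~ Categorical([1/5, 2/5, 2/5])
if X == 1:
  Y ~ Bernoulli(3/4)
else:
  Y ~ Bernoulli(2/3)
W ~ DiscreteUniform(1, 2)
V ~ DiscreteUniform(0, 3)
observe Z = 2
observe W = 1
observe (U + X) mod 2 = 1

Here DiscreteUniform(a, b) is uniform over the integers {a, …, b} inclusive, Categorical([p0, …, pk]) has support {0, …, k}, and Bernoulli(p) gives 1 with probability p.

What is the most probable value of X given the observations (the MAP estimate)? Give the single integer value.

Enumerate traces; 24 have nonzero weight after conditioning:
  (U=1, X=0, Z=2, Y=0, W=1, V=0) weight 1/360
  (U=1, X=0, Z=2, Y=0, W=1, V=1) weight 1/360
  (U=1, X=0, Z=2, Y=0, W=1, V=2) weight 1/360
  (U=1, X=0, Z=2, Y=0, W=1, V=3) weight 1/360
  (U=1, X=0, Z=2, Y=1, W=1, V=0) weight 1/180
  (U=1, X=0, Z=2, Y=1, W=1, V=1) weight 1/180
  (U=1, X=0, Z=2, Y=1, W=1, V=2) weight 1/180
  (U=1, X=0, Z=2, Y=1, W=1, V=3) weight 1/180
  (U=2, X=1, Z=2, Y=0, W=1, V=0) weight 1/400
  … 15 more
Group by X:
  weight(X=0) = 1/15
  weight(X=1) = 1/25
Total weight = 1/15 + 1/25 = 8/75
P(X=0 | obs) = 1/15 / 8/75 = 5/8
P(X=1 | obs) = 1/25 / 8/75 = 3/8
argmax = 0

argmax_v P(X = v | obs) = 0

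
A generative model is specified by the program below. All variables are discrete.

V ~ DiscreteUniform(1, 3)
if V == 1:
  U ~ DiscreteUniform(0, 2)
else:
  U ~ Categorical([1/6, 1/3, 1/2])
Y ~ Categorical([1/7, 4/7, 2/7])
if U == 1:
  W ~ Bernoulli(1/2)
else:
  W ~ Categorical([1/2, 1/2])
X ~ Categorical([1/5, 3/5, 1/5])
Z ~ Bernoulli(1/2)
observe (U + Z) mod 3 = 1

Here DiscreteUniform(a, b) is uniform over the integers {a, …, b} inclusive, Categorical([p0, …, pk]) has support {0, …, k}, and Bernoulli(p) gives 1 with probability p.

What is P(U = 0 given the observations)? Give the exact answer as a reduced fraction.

Enumerate traces; 108 have nonzero weight after conditioning:
  (V=1, U=0, Y=0, W=0, X=0, Z=1) weight 1/1260
  (V=1, U=0, Y=0, W=0, X=1, Z=1) weight 1/420
  (V=1, U=0, Y=0, W=0, X=2, Z=1) weight 1/1260
  (V=1, U=0, Y=0, W=1, X=0, Z=1) weight 1/1260
  (V=1, U=0, Y=0, W=1, X=1, Z=1) weight 1/420
  (V=1, U=0, Y=0, W=1, X=2, Z=1) weight 1/1260
  (V=1, U=0, Y=1, W=0, X=0, Z=1) weight 1/315
  (V=1, U=0, Y=1, W=0, X=1, Z=1) weight 1/105
  (V=1, U=1, Y=0, W=0, X=0, Z=0) weight 1/1260
  … 99 more
Group by U:
  weight(U=0) = 1/9
  weight(U=1) = 1/6
Total weight = 1/9 + 1/6 = 5/18
P(U=0 | obs) = 1/9 / 5/18 = 2/5
P(U=1 | obs) = 1/6 / 5/18 = 3/5

P(U = 0 | obs) = 2/5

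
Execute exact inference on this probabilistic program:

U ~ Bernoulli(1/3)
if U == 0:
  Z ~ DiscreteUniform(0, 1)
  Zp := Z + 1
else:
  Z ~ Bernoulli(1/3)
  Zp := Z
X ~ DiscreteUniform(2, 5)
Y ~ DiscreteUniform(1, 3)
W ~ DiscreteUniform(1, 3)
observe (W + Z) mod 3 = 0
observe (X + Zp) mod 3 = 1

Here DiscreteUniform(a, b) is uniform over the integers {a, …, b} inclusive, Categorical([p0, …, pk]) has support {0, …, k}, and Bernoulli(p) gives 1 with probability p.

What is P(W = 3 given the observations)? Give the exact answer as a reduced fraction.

P(W = 3 | obs) = 5/12

Enumerate traces; 15 have nonzero weight after conditioning:
  (U=0, Z=0, X=3, Y=1, W=3) weight 1/108
  (U=0, Z=0, X=3, Y=2, W=3) weight 1/108
  (U=0, Z=0, X=3, Y=3, W=3) weight 1/108
  (U=0, Z=1, X=2, Y=1, W=2) weight 1/108
  (U=0, Z=1, X=2, Y=2, W=2) weight 1/108
  (U=0, Z=1, X=2, Y=3, W=2) weight 1/108
  (U=0, Z=1, X=5, Y=1, W=2) weight 1/108
  (U=0, Z=1, X=5, Y=2, W=2) weight 1/108
  … 7 more
Group by W:
  weight(W=2) = 7/108
  weight(W=3) = 5/108
Total weight = 7/108 + 5/108 = 1/9
P(W=2 | obs) = 7/108 / 1/9 = 7/12
P(W=3 | obs) = 5/108 / 1/9 = 5/12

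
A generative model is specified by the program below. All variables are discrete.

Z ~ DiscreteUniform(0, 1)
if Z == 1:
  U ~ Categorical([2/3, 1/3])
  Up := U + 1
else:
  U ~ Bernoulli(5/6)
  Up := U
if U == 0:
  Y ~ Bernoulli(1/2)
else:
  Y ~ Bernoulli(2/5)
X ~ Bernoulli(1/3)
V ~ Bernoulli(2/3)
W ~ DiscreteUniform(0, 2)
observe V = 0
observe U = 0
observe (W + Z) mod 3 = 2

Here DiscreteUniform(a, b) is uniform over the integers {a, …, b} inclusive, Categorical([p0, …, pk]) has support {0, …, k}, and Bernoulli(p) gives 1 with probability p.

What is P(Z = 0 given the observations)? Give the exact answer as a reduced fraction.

Enumerate traces; 8 have nonzero weight after conditioning:
  (Z=0, U=0, Y=0, X=0, V=0, W=2) weight 1/324
  (Z=0, U=0, Y=0, X=1, V=0, W=2) weight 1/648
  (Z=0, U=0, Y=1, X=0, V=0, W=2) weight 1/324
  (Z=0, U=0, Y=1, X=1, V=0, W=2) weight 1/648
  (Z=1, U=0, Y=0, X=0, V=0, W=1) weight 1/81
  (Z=1, U=0, Y=0, X=1, V=0, W=1) weight 1/162
  (Z=1, U=0, Y=1, X=0, V=0, W=1) weight 1/81
  (Z=1, U=0, Y=1, X=1, V=0, W=1) weight 1/162
Group by Z:
  weight(Z=0) = 1/108
  weight(Z=1) = 1/27
Total weight = 1/108 + 1/27 = 5/108
P(Z=0 | obs) = 1/108 / 5/108 = 1/5
P(Z=1 | obs) = 1/27 / 5/108 = 4/5

P(Z = 0 | obs) = 1/5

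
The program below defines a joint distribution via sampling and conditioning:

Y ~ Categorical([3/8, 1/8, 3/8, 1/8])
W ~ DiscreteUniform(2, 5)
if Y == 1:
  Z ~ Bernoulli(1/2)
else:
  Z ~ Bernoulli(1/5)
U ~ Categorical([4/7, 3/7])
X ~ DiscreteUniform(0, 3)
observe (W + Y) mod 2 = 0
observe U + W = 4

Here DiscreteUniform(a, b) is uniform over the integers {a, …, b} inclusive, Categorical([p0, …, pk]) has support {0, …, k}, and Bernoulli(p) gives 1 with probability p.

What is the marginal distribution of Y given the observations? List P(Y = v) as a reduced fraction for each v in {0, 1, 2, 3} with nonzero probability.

Enumerate traces; 32 have nonzero weight after conditioning:
  (Y=0, W=4, Z=0, U=0, X=0) weight 3/280
  (Y=0, W=4, Z=0, U=0, X=1) weight 3/280
  (Y=0, W=4, Z=0, U=0, X=2) weight 3/280
  (Y=0, W=4, Z=0, U=0, X=3) weight 3/280
  (Y=0, W=4, Z=1, U=0, X=0) weight 3/1120
  (Y=0, W=4, Z=1, U=0, X=1) weight 3/1120
  (Y=0, W=4, Z=1, U=0, X=2) weight 3/1120
  (Y=0, W=4, Z=1, U=0, X=3) weight 3/1120
  (Y=1, W=3, Z=0, U=1, X=0) weight 3/1792
  (Y=2, W=4, Z=0, U=0, X=0) weight 3/280
  … 22 more
Group by Y:
  weight(Y=0) = 3/56
  weight(Y=1) = 3/224
  weight(Y=2) = 3/56
  weight(Y=3) = 3/224
Total weight = 3/56 + 3/224 + 3/56 + 3/224 = 15/112
P(Y=0 | obs) = 3/56 / 15/112 = 2/5
P(Y=1 | obs) = 3/224 / 15/112 = 1/10
P(Y=2 | obs) = 3/56 / 15/112 = 2/5
P(Y=3 | obs) = 3/224 / 15/112 = 1/10

P(Y=0) = 2/5, P(Y=1) = 1/10, P(Y=2) = 2/5, P(Y=3) = 1/10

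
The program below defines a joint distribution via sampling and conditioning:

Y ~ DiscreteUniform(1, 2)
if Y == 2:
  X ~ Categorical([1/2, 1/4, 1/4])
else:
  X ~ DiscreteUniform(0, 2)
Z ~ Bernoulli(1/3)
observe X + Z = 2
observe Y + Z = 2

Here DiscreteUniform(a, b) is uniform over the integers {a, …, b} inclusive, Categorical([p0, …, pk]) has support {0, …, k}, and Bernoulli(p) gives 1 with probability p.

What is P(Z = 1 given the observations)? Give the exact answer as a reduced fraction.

P(Z = 1 | obs) = 2/5

Enumerate traces; 2 have nonzero weight after conditioning:
  (Y=1, X=1, Z=1) weight 1/18
  (Y=2, X=2, Z=0) weight 1/12
Group by Z:
  weight(Z=0) = 1/12
  weight(Z=1) = 1/18
Total weight = 1/12 + 1/18 = 5/36
P(Z=0 | obs) = 1/12 / 5/36 = 3/5
P(Z=1 | obs) = 1/18 / 5/36 = 2/5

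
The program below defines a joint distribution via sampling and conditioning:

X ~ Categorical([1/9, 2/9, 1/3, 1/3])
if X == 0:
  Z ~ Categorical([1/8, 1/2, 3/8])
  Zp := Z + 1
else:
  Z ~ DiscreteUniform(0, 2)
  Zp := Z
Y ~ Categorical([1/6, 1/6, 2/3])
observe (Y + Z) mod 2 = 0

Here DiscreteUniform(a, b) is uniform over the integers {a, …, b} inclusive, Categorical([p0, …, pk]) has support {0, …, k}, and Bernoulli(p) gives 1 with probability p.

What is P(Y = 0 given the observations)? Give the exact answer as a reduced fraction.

P(Y = 0 | obs) = 35/194

Enumerate traces; 20 have nonzero weight after conditioning:
  (X=0, Z=0, Y=0) weight 1/432
  (X=0, Z=0, Y=2) weight 1/108
  (X=0, Z=1, Y=1) weight 1/108
  (X=0, Z=2, Y=0) weight 1/144
  (X=0, Z=2, Y=2) weight 1/36
  (X=1, Z=0, Y=0) weight 1/81
  (X=1, Z=0, Y=2) weight 4/81
  (X=1, Z=1, Y=1) weight 1/81
  … 12 more
Group by Y:
  weight(Y=0) = 35/324
  weight(Y=1) = 19/324
  weight(Y=2) = 35/81
Total weight = 35/324 + 19/324 + 35/81 = 97/162
P(Y=0 | obs) = 35/324 / 97/162 = 35/194
P(Y=1 | obs) = 19/324 / 97/162 = 19/194
P(Y=2 | obs) = 35/81 / 97/162 = 70/97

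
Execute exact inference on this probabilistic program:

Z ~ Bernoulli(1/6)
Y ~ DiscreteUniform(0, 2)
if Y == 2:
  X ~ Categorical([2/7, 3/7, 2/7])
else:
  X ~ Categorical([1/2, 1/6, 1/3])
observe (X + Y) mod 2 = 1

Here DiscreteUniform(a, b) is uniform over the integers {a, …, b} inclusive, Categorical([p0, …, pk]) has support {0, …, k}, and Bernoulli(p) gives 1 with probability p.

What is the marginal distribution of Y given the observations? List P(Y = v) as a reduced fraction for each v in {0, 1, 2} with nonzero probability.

P(Y=0) = 7/60, P(Y=1) = 7/12, P(Y=2) = 3/10

Enumerate traces; 8 have nonzero weight after conditioning:
  (Z=0, Y=0, X=1) weight 5/108
  (Z=0, Y=1, X=0) weight 5/36
  (Z=0, Y=1, X=2) weight 5/54
  (Z=0, Y=2, X=1) weight 5/42
  (Z=1, Y=0, X=1) weight 1/108
  (Z=1, Y=1, X=0) weight 1/36
  (Z=1, Y=1, X=2) weight 1/54
  (Z=1, Y=2, X=1) weight 1/42
Group by Y:
  weight(Y=0) = 1/18
  weight(Y=1) = 5/18
  weight(Y=2) = 1/7
Total weight = 1/18 + 5/18 + 1/7 = 10/21
P(Y=0 | obs) = 1/18 / 10/21 = 7/60
P(Y=1 | obs) = 5/18 / 10/21 = 7/12
P(Y=2 | obs) = 1/7 / 10/21 = 3/10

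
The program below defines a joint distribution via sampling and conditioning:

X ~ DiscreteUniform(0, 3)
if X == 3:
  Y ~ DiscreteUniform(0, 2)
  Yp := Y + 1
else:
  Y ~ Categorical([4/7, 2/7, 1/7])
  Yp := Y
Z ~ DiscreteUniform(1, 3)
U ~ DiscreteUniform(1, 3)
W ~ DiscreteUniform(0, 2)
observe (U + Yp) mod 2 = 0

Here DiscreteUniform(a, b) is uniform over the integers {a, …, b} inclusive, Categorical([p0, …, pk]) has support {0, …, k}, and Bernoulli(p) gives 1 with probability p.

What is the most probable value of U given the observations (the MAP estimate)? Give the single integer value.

argmax_v P(U = v | obs) = 2

Enumerate traces; 153 have nonzero weight after conditioning:
  (X=0, Y=0, Z=1, U=2, W=0) weight 1/189
  (X=0, Y=0, Z=1, U=2, W=1) weight 1/189
  (X=0, Y=0, Z=1, U=2, W=2) weight 1/189
  (X=0, Y=0, Z=2, U=2, W=0) weight 1/189
  (X=0, Y=0, Z=2, U=2, W=1) weight 1/189
  (X=0, Y=0, Z=2, U=2, W=2) weight 1/189
  (X=0, Y=0, Z=3, U=2, W=0) weight 1/189
  (X=0, Y=0, Z=3, U=2, W=1) weight 1/189
  (X=0, Y=1, Z=1, U=1, W=0) weight 1/378
  (X=0, Y=1, Z=1, U=3, W=0) weight 1/378
  … 143 more
Group by U:
  weight(U=1) = 8/63
  weight(U=2) = 13/63
  weight(U=3) = 8/63
Total weight = 8/63 + 13/63 + 8/63 = 29/63
P(U=1 | obs) = 8/63 / 29/63 = 8/29
P(U=2 | obs) = 13/63 / 29/63 = 13/29
P(U=3 | obs) = 8/63 / 29/63 = 8/29
argmax = 2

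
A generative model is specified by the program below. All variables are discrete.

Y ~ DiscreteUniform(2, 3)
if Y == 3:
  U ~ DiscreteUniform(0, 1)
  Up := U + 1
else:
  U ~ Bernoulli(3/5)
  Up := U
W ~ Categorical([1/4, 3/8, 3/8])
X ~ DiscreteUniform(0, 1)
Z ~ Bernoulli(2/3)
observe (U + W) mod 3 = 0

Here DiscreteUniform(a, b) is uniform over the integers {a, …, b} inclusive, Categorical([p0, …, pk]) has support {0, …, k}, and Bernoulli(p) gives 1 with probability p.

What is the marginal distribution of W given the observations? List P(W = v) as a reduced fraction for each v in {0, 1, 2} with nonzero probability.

Enumerate traces; 16 have nonzero weight after conditioning:
  (Y=2, U=0, W=0, X=0, Z=0) weight 1/120
  (Y=2, U=0, W=0, X=0, Z=1) weight 1/60
  (Y=2, U=0, W=0, X=1, Z=0) weight 1/120
  (Y=2, U=0, W=0, X=1, Z=1) weight 1/60
  (Y=2, U=1, W=2, X=0, Z=0) weight 3/160
  (Y=2, U=1, W=2, X=0, Z=1) weight 3/80
  (Y=2, U=1, W=2, X=1, Z=0) weight 3/160
  (Y=2, U=1, W=2, X=1, Z=1) weight 3/80
  … 8 more
Group by W:
  weight(W=0) = 9/80
  weight(W=2) = 33/160
Total weight = 9/80 + 33/160 = 51/160
P(W=0 | obs) = 9/80 / 51/160 = 6/17
P(W=2 | obs) = 33/160 / 51/160 = 11/17

P(W=0) = 6/17, P(W=2) = 11/17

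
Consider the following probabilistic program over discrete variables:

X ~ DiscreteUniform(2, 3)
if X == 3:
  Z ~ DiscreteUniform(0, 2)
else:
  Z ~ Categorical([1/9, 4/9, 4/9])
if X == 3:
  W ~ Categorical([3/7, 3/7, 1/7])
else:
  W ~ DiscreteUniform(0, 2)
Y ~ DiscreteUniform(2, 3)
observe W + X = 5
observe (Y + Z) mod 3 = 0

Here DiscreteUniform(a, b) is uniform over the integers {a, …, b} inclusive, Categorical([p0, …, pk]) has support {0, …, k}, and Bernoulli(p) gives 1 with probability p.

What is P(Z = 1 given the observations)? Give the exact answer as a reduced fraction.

P(Z = 1 | obs) = 1/2

Enumerate traces; 2 have nonzero weight after conditioning:
  (X=3, Z=0, W=2, Y=3) weight 1/84
  (X=3, Z=1, W=2, Y=2) weight 1/84
Group by Z:
  weight(Z=0) = 1/84
  weight(Z=1) = 1/84
Total weight = 1/84 + 1/84 = 1/42
P(Z=0 | obs) = 1/84 / 1/42 = 1/2
P(Z=1 | obs) = 1/84 / 1/42 = 1/2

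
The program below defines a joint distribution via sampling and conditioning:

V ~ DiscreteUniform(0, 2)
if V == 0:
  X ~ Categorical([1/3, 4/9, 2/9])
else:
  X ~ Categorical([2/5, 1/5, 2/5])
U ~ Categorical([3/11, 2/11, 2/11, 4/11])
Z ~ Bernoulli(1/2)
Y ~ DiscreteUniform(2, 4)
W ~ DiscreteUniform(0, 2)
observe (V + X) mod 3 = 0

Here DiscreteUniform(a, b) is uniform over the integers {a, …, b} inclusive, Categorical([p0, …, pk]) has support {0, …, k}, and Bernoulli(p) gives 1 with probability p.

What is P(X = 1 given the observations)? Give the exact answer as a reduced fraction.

Enumerate traces; 216 have nonzero weight after conditioning:
  (V=0, X=0, U=0, Z=0, Y=2, W=0) weight 1/594
  (V=0, X=0, U=0, Z=0, Y=2, W=1) weight 1/594
  (V=0, X=0, U=0, Z=0, Y=2, W=2) weight 1/594
  (V=0, X=0, U=0, Z=0, Y=3, W=0) weight 1/594
  (V=0, X=0, U=0, Z=0, Y=3, W=1) weight 1/594
  (V=0, X=0, U=0, Z=0, Y=3, W=2) weight 1/594
  (V=0, X=0, U=0, Z=0, Y=4, W=0) weight 1/594
  (V=0, X=0, U=0, Z=0, Y=4, W=1) weight 1/594
  (V=1, X=2, U=0, Z=0, Y=2, W=0) weight 1/495
  (V=2, X=1, U=0, Z=0, Y=2, W=0) weight 1/990
  … 206 more
Group by X:
  weight(X=0) = 1/9
  weight(X=1) = 1/15
  weight(X=2) = 2/15
Total weight = 1/9 + 1/15 + 2/15 = 14/45
P(X=0 | obs) = 1/9 / 14/45 = 5/14
P(X=1 | obs) = 1/15 / 14/45 = 3/14
P(X=2 | obs) = 2/15 / 14/45 = 3/7

P(X = 1 | obs) = 3/14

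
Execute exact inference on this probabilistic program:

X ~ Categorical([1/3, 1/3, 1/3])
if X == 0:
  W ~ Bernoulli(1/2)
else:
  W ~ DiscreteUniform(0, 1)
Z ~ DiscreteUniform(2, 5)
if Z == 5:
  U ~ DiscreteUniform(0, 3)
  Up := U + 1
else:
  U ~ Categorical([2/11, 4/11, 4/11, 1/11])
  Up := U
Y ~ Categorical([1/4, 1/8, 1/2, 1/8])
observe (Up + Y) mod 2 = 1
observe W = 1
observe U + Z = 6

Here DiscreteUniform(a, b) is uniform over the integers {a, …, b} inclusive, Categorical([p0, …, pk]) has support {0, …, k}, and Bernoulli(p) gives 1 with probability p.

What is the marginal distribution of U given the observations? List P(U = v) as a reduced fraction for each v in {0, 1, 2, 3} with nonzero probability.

Enumerate traces; 18 have nonzero weight after conditioning:
  (X=0, W=1, Z=3, U=3, Y=0) weight 1/1056
  (X=0, W=1, Z=3, U=3, Y=2) weight 1/528
  (X=0, W=1, Z=4, U=2, Y=1) weight 1/528
  (X=0, W=1, Z=4, U=2, Y=3) weight 1/528
  (X=0, W=1, Z=5, U=1, Y=1) weight 1/768
  (X=0, W=1, Z=5, U=1, Y=3) weight 1/768
  (X=1, W=1, Z=3, U=3, Y=0) weight 1/1056
  (X=1, W=1, Z=3, U=3, Y=2) weight 1/528
  … 10 more
Group by U:
  weight(U=1) = 1/128
  weight(U=2) = 1/88
  weight(U=3) = 3/352
Total weight = 1/128 + 1/88 + 3/352 = 39/1408
P(U=1 | obs) = 1/128 / 39/1408 = 11/39
P(U=2 | obs) = 1/88 / 39/1408 = 16/39
P(U=3 | obs) = 3/352 / 39/1408 = 4/13

P(U=1) = 11/39, P(U=2) = 16/39, P(U=3) = 4/13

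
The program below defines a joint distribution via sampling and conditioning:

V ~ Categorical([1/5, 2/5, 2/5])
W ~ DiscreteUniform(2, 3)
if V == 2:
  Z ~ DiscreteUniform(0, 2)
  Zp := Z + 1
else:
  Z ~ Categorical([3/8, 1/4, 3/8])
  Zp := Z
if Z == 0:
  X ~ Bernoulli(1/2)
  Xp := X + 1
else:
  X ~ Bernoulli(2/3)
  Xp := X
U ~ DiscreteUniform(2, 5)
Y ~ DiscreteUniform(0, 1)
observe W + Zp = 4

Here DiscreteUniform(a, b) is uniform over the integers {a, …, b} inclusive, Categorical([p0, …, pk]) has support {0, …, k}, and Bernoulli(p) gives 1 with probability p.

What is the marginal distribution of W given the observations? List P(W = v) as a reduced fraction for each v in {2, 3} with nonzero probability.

P(W=2) = 43/77, P(W=3) = 34/77

Enumerate traces; 96 have nonzero weight after conditioning:
  (V=0, W=2, Z=2, X=0, U=2, Y=0) weight 1/640
  (V=0, W=2, Z=2, X=0, U=2, Y=1) weight 1/640
  (V=0, W=2, Z=2, X=0, U=3, Y=0) weight 1/640
  (V=0, W=2, Z=2, X=0, U=3, Y=1) weight 1/640
  (V=0, W=2, Z=2, X=0, U=4, Y=0) weight 1/640
  (V=0, W=2, Z=2, X=0, U=4, Y=1) weight 1/640
  (V=0, W=2, Z=2, X=0, U=5, Y=0) weight 1/640
  (V=0, W=2, Z=2, X=0, U=5, Y=1) weight 1/640
  (V=0, W=3, Z=1, X=0, U=2, Y=0) weight 1/960
  … 87 more
Group by W:
  weight(W=2) = 43/240
  weight(W=3) = 17/120
Total weight = 43/240 + 17/120 = 77/240
P(W=2 | obs) = 43/240 / 77/240 = 43/77
P(W=3 | obs) = 17/120 / 77/240 = 34/77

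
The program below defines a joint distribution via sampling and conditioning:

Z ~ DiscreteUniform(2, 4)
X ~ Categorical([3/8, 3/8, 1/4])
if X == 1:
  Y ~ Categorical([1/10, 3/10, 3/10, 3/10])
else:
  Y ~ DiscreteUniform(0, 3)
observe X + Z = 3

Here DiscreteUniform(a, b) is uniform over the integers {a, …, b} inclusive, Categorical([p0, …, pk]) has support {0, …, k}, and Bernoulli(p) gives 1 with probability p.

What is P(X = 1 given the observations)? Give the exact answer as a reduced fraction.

Enumerate traces; 8 have nonzero weight after conditioning:
  (Z=2, X=1, Y=0) weight 1/80
  (Z=2, X=1, Y=1) weight 3/80
  (Z=2, X=1, Y=2) weight 3/80
  (Z=2, X=1, Y=3) weight 3/80
  (Z=3, X=0, Y=0) weight 1/32
  (Z=3, X=0, Y=1) weight 1/32
  (Z=3, X=0, Y=2) weight 1/32
  (Z=3, X=0, Y=3) weight 1/32
Group by X:
  weight(X=0) = 1/8
  weight(X=1) = 1/8
Total weight = 1/8 + 1/8 = 1/4
P(X=0 | obs) = 1/8 / 1/4 = 1/2
P(X=1 | obs) = 1/8 / 1/4 = 1/2

P(X = 1 | obs) = 1/2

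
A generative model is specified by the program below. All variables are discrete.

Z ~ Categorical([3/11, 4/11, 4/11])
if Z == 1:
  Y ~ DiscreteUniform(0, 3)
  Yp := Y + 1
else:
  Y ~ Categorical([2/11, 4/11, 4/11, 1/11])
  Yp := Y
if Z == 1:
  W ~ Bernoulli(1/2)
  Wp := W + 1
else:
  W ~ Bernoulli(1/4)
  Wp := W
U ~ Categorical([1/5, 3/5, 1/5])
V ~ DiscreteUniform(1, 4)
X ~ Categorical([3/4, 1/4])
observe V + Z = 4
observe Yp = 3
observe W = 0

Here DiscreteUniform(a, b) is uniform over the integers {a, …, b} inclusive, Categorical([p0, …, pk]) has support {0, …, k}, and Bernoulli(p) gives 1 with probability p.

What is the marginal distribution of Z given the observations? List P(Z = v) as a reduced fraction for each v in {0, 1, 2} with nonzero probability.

Enumerate traces; 18 have nonzero weight after conditioning:
  (Z=0, Y=3, W=0, U=0, V=4, X=0) weight 27/38720
  (Z=0, Y=3, W=0, U=0, V=4, X=1) weight 9/38720
  (Z=0, Y=3, W=0, U=1, V=4, X=0) weight 81/38720
  (Z=0, Y=3, W=0, U=1, V=4, X=1) weight 27/38720
  (Z=0, Y=3, W=0, U=2, V=4, X=0) weight 27/38720
  (Z=0, Y=3, W=0, U=2, V=4, X=1) weight 9/38720
  (Z=1, Y=2, W=0, U=0, V=3, X=0) weight 3/1760
  (Z=1, Y=2, W=0, U=0, V=3, X=1) weight 1/1760
  (Z=2, Y=3, W=0, U=0, V=2, X=0) weight 9/9680
  … 9 more
Group by Z:
  weight(Z=0) = 9/1936
  weight(Z=1) = 1/88
  weight(Z=2) = 3/484
Total weight = 9/1936 + 1/88 + 3/484 = 43/1936
P(Z=0 | obs) = 9/1936 / 43/1936 = 9/43
P(Z=1 | obs) = 1/88 / 43/1936 = 22/43
P(Z=2 | obs) = 3/484 / 43/1936 = 12/43

P(Z=0) = 9/43, P(Z=1) = 22/43, P(Z=2) = 12/43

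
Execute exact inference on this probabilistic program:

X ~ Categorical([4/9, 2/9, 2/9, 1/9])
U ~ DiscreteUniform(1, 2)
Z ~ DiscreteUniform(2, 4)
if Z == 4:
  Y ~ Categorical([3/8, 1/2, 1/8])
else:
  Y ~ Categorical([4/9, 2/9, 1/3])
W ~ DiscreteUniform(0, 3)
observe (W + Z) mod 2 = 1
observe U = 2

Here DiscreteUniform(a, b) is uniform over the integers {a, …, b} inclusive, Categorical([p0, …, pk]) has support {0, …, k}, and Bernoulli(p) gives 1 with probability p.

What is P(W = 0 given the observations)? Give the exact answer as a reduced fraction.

Enumerate traces; 72 have nonzero weight after conditioning:
  (X=0, U=2, Z=2, Y=0, W=1) weight 2/243
  (X=0, U=2, Z=2, Y=0, W=3) weight 2/243
  (X=0, U=2, Z=2, Y=1, W=1) weight 1/243
  (X=0, U=2, Z=2, Y=1, W=3) weight 1/243
  (X=0, U=2, Z=2, Y=2, W=1) weight 1/162
  (X=0, U=2, Z=2, Y=2, W=3) weight 1/162
  (X=0, U=2, Z=3, Y=0, W=0) weight 2/243
  (X=0, U=2, Z=3, Y=0, W=2) weight 2/243
  … 64 more
Group by W:
  weight(W=0) = 1/24
  weight(W=1) = 1/12
  weight(W=2) = 1/24
  weight(W=3) = 1/12
Total weight = 1/24 + 1/12 + 1/24 + 1/12 = 1/4
P(W=0 | obs) = 1/24 / 1/4 = 1/6
P(W=1 | obs) = 1/12 / 1/4 = 1/3
P(W=2 | obs) = 1/24 / 1/4 = 1/6
P(W=3 | obs) = 1/12 / 1/4 = 1/3

P(W = 0 | obs) = 1/6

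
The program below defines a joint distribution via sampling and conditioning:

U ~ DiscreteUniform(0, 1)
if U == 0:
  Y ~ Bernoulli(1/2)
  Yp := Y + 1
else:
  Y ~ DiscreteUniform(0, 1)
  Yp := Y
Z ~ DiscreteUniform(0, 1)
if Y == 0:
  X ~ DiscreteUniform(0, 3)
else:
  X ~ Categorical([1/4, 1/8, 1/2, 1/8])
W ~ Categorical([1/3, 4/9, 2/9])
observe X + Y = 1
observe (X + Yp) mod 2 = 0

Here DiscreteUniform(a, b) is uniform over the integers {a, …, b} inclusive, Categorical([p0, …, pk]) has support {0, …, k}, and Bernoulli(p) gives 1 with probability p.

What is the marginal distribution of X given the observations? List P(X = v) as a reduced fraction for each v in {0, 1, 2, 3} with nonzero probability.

Enumerate traces; 12 have nonzero weight after conditioning:
  (U=0, Y=0, Z=0, X=1, W=0) weight 1/96
  (U=0, Y=0, Z=0, X=1, W=1) weight 1/72
  (U=0, Y=0, Z=0, X=1, W=2) weight 1/144
  (U=0, Y=0, Z=1, X=1, W=0) weight 1/96
  (U=0, Y=0, Z=1, X=1, W=1) weight 1/72
  (U=0, Y=0, Z=1, X=1, W=2) weight 1/144
  (U=0, Y=1, Z=0, X=0, W=0) weight 1/96
  (U=0, Y=1, Z=0, X=0, W=1) weight 1/72
  … 4 more
Group by X:
  weight(X=0) = 1/16
  weight(X=1) = 1/16
Total weight = 1/16 + 1/16 = 1/8
P(X=0 | obs) = 1/16 / 1/8 = 1/2
P(X=1 | obs) = 1/16 / 1/8 = 1/2

P(X=0) = 1/2, P(X=1) = 1/2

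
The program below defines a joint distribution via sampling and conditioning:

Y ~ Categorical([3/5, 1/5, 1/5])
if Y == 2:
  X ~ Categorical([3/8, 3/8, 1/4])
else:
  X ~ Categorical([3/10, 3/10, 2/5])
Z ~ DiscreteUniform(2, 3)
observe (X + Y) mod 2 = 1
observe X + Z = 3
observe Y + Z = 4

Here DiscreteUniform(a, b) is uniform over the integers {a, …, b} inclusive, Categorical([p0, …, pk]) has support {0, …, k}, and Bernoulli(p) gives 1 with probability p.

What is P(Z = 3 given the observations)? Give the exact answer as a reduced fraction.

Enumerate traces; 2 have nonzero weight after conditioning:
  (Y=1, X=0, Z=3) weight 3/100
  (Y=2, X=1, Z=2) weight 3/80
Group by Z:
  weight(Z=2) = 3/80
  weight(Z=3) = 3/100
Total weight = 3/80 + 3/100 = 27/400
P(Z=2 | obs) = 3/80 / 27/400 = 5/9
P(Z=3 | obs) = 3/100 / 27/400 = 4/9

P(Z = 3 | obs) = 4/9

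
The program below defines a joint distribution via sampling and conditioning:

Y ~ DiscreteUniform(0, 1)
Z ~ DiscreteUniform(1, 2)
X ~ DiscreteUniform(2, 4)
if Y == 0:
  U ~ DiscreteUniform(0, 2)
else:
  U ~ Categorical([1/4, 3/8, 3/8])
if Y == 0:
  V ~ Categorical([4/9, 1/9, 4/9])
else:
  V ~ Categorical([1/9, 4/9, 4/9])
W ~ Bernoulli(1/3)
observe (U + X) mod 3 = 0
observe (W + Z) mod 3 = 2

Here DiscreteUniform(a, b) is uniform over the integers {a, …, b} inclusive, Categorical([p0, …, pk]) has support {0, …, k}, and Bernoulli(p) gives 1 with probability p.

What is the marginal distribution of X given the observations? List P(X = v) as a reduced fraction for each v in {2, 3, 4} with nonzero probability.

Enumerate traces; 36 have nonzero weight after conditioning:
  (Y=0, Z=1, X=2, U=1, V=0, W=1) weight 1/243
  (Y=0, Z=1, X=2, U=1, V=1, W=1) weight 1/972
  (Y=0, Z=1, X=2, U=1, V=2, W=1) weight 1/243
  (Y=0, Z=1, X=3, U=0, V=0, W=1) weight 1/243
  (Y=0, Z=1, X=3, U=0, V=1, W=1) weight 1/972
  (Y=0, Z=1, X=3, U=0, V=2, W=1) weight 1/243
  (Y=0, Z=1, X=4, U=2, V=0, W=1) weight 1/243
  (Y=0, Z=1, X=4, U=2, V=1, W=1) weight 1/972
  … 28 more
Group by X:
  weight(X=2) = 17/288
  weight(X=3) = 7/144
  weight(X=4) = 17/288
Total weight = 17/288 + 7/144 + 17/288 = 1/6
P(X=2 | obs) = 17/288 / 1/6 = 17/48
P(X=3 | obs) = 7/144 / 1/6 = 7/24
P(X=4 | obs) = 17/288 / 1/6 = 17/48

P(X=2) = 17/48, P(X=3) = 7/24, P(X=4) = 17/48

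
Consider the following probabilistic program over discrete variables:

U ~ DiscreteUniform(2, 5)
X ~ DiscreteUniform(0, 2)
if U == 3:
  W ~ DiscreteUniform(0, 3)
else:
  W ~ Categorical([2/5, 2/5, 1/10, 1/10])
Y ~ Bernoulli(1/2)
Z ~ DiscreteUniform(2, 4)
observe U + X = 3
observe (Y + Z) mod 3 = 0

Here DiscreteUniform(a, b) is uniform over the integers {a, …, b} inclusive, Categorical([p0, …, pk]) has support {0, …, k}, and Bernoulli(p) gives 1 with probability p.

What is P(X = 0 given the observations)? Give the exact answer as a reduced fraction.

Enumerate traces; 16 have nonzero weight after conditioning:
  (U=2, X=1, W=0, Y=0, Z=3) weight 1/180
  (U=2, X=1, W=0, Y=1, Z=2) weight 1/180
  (U=2, X=1, W=1, Y=0, Z=3) weight 1/180
  (U=2, X=1, W=1, Y=1, Z=2) weight 1/180
  (U=2, X=1, W=2, Y=0, Z=3) weight 1/720
  (U=2, X=1, W=2, Y=1, Z=2) weight 1/720
  (U=2, X=1, W=3, Y=0, Z=3) weight 1/720
  (U=2, X=1, W=3, Y=1, Z=2) weight 1/720
  (U=3, X=0, W=0, Y=0, Z=3) weight 1/288
  … 7 more
Group by X:
  weight(X=0) = 1/36
  weight(X=1) = 1/36
Total weight = 1/36 + 1/36 = 1/18
P(X=0 | obs) = 1/36 / 1/18 = 1/2
P(X=1 | obs) = 1/36 / 1/18 = 1/2

P(X = 0 | obs) = 1/2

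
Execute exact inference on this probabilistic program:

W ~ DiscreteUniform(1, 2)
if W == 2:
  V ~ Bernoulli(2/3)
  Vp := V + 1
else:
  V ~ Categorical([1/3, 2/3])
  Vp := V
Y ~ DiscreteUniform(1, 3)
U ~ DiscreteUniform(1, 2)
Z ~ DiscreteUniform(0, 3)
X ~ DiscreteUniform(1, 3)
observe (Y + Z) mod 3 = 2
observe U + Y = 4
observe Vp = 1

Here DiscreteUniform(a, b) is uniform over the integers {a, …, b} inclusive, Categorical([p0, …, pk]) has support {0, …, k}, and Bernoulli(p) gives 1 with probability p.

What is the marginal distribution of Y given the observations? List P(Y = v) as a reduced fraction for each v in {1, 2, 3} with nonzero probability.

Enumerate traces; 18 have nonzero weight after conditioning:
  (W=1, V=1, Y=2, U=2, Z=0, X=1) weight 1/216
  (W=1, V=1, Y=2, U=2, Z=0, X=2) weight 1/216
  (W=1, V=1, Y=2, U=2, Z=0, X=3) weight 1/216
  (W=1, V=1, Y=2, U=2, Z=3, X=1) weight 1/216
  (W=1, V=1, Y=2, U=2, Z=3, X=2) weight 1/216
  (W=1, V=1, Y=2, U=2, Z=3, X=3) weight 1/216
  (W=1, V=1, Y=3, U=1, Z=2, X=1) weight 1/216
  (W=1, V=1, Y=3, U=1, Z=2, X=2) weight 1/216
  … 10 more
Group by Y:
  weight(Y=2) = 1/24
  weight(Y=3) = 1/48
Total weight = 1/24 + 1/48 = 1/16
P(Y=2 | obs) = 1/24 / 1/16 = 2/3
P(Y=3 | obs) = 1/48 / 1/16 = 1/3

P(Y=2) = 2/3, P(Y=3) = 1/3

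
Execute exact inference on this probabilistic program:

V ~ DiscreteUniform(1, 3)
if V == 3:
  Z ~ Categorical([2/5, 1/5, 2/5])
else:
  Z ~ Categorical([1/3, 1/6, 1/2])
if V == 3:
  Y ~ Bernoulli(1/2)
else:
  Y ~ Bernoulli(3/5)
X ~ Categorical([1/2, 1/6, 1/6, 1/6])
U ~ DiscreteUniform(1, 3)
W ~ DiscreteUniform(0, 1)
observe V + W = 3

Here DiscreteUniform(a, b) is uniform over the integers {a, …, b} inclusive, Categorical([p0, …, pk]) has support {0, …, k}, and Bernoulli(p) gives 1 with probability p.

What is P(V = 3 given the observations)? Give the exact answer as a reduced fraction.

P(V = 3 | obs) = 1/2

Enumerate traces; 144 have nonzero weight after conditioning:
  (V=2, Z=0, Y=0, X=0, U=1, W=1) weight 1/270
  (V=2, Z=0, Y=0, X=0, U=2, W=1) weight 1/270
  (V=2, Z=0, Y=0, X=0, U=3, W=1) weight 1/270
  (V=2, Z=0, Y=0, X=1, U=1, W=1) weight 1/810
  (V=2, Z=0, Y=0, X=1, U=2, W=1) weight 1/810
  (V=2, Z=0, Y=0, X=1, U=3, W=1) weight 1/810
  (V=2, Z=0, Y=0, X=2, U=1, W=1) weight 1/810
  (V=2, Z=0, Y=0, X=2, U=2, W=1) weight 1/810
  (V=3, Z=0, Y=0, X=0, U=1, W=0) weight 1/180
  … 135 more
Group by V:
  weight(V=2) = 1/6
  weight(V=3) = 1/6
Total weight = 1/6 + 1/6 = 1/3
P(V=2 | obs) = 1/6 / 1/3 = 1/2
P(V=3 | obs) = 1/6 / 1/3 = 1/2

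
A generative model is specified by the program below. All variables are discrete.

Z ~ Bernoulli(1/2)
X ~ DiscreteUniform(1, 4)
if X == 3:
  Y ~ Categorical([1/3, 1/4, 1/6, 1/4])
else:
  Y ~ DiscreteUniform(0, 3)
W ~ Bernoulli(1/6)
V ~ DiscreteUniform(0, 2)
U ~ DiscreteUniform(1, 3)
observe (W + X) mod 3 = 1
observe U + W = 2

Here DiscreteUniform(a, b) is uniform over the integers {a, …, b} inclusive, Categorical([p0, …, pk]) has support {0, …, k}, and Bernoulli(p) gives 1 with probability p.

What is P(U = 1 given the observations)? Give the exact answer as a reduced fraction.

Enumerate traces; 72 have nonzero weight after conditioning:
  (Z=0, X=1, Y=0, W=0, V=0, U=2) weight 5/1728
  (Z=0, X=1, Y=0, W=0, V=1, U=2) weight 5/1728
  (Z=0, X=1, Y=0, W=0, V=2, U=2) weight 5/1728
  (Z=0, X=1, Y=1, W=0, V=0, U=2) weight 5/1728
  (Z=0, X=1, Y=1, W=0, V=1, U=2) weight 5/1728
  (Z=0, X=1, Y=1, W=0, V=2, U=2) weight 5/1728
  (Z=0, X=1, Y=2, W=0, V=0, U=2) weight 5/1728
  (Z=0, X=1, Y=2, W=0, V=1, U=2) weight 5/1728
  (Z=0, X=3, Y=0, W=1, V=0, U=1) weight 1/1296
  … 63 more
Group by U:
  weight(U=1) = 1/72
  weight(U=2) = 5/36
Total weight = 1/72 + 5/36 = 11/72
P(U=1 | obs) = 1/72 / 11/72 = 1/11
P(U=2 | obs) = 5/36 / 11/72 = 10/11

P(U = 1 | obs) = 1/11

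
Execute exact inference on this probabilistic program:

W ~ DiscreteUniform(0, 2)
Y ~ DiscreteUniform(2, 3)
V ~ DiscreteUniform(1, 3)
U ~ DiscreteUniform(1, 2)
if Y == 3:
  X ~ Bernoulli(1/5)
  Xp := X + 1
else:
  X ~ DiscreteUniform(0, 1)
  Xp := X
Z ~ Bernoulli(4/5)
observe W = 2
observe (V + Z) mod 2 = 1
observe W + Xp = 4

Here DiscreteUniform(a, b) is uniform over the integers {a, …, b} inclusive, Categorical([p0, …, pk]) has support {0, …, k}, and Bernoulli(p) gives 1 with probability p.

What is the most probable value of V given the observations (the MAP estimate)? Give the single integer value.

argmax_v P(V = v | obs) = 2

Enumerate traces; 6 have nonzero weight after conditioning:
  (W=2, Y=3, V=1, U=1, X=1, Z=0) weight 1/900
  (W=2, Y=3, V=1, U=2, X=1, Z=0) weight 1/900
  (W=2, Y=3, V=2, U=1, X=1, Z=1) weight 1/225
  (W=2, Y=3, V=2, U=2, X=1, Z=1) weight 1/225
  (W=2, Y=3, V=3, U=1, X=1, Z=0) weight 1/900
  (W=2, Y=3, V=3, U=2, X=1, Z=0) weight 1/900
Group by V:
  weight(V=1) = 1/450
  weight(V=2) = 2/225
  weight(V=3) = 1/450
Total weight = 1/450 + 2/225 + 1/450 = 1/75
P(V=1 | obs) = 1/450 / 1/75 = 1/6
P(V=2 | obs) = 2/225 / 1/75 = 2/3
P(V=3 | obs) = 1/450 / 1/75 = 1/6
argmax = 2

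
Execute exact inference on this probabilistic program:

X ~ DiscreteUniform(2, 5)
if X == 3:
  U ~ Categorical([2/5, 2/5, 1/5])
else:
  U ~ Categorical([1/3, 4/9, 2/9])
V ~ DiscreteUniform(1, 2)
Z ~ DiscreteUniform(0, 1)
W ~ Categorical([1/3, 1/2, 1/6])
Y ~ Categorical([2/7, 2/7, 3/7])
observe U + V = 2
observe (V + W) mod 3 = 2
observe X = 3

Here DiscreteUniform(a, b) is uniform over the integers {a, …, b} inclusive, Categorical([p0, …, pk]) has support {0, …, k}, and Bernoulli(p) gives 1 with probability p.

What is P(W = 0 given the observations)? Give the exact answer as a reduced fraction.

Enumerate traces; 12 have nonzero weight after conditioning:
  (X=3, U=0, V=2, Z=0, W=0, Y=0) weight 1/420
  (X=3, U=0, V=2, Z=0, W=0, Y=1) weight 1/420
  (X=3, U=0, V=2, Z=0, W=0, Y=2) weight 1/280
  (X=3, U=0, V=2, Z=1, W=0, Y=0) weight 1/420
  (X=3, U=0, V=2, Z=1, W=0, Y=1) weight 1/420
  (X=3, U=0, V=2, Z=1, W=0, Y=2) weight 1/280
  (X=3, U=1, V=1, Z=0, W=1, Y=0) weight 1/280
  (X=3, U=1, V=1, Z=0, W=1, Y=1) weight 1/280
  … 4 more
Group by W:
  weight(W=0) = 1/60
  weight(W=1) = 1/40
Total weight = 1/60 + 1/40 = 1/24
P(W=0 | obs) = 1/60 / 1/24 = 2/5
P(W=1 | obs) = 1/40 / 1/24 = 3/5

P(W = 0 | obs) = 2/5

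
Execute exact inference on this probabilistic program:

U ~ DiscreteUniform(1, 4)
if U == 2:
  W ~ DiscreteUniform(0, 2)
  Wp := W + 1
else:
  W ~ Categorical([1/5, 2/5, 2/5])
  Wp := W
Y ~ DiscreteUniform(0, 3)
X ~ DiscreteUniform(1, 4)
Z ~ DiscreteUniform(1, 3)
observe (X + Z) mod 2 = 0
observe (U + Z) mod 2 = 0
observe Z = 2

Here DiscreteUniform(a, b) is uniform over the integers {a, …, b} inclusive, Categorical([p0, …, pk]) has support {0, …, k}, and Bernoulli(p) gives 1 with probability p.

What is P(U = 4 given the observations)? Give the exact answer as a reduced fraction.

Enumerate traces; 48 have nonzero weight after conditioning:
  (U=2, W=0, Y=0, X=2, Z=2) weight 1/576
  (U=2, W=0, Y=0, X=4, Z=2) weight 1/576
  (U=2, W=0, Y=1, X=2, Z=2) weight 1/576
  (U=2, W=0, Y=1, X=4, Z=2) weight 1/576
  (U=2, W=0, Y=2, X=2, Z=2) weight 1/576
  (U=2, W=0, Y=2, X=4, Z=2) weight 1/576
  (U=2, W=0, Y=3, X=2, Z=2) weight 1/576
  (U=2, W=0, Y=3, X=4, Z=2) weight 1/576
  (U=4, W=0, Y=0, X=2, Z=2) weight 1/960
  … 39 more
Group by U:
  weight(U=2) = 1/24
  weight(U=4) = 1/24
Total weight = 1/24 + 1/24 = 1/12
P(U=2 | obs) = 1/24 / 1/12 = 1/2
P(U=4 | obs) = 1/24 / 1/12 = 1/2

P(U = 4 | obs) = 1/2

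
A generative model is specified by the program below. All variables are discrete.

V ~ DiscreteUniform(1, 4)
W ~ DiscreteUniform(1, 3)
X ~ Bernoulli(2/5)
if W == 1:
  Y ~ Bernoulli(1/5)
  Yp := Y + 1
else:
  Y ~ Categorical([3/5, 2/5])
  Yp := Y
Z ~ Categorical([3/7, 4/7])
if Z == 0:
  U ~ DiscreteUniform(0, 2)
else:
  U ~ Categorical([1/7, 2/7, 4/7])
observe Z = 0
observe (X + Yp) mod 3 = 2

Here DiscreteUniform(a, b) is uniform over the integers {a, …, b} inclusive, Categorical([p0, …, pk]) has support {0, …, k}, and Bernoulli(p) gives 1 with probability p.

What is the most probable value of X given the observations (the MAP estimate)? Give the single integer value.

argmax_v P(X = v | obs) = 1

Enumerate traces; 48 have nonzero weight after conditioning:
  (V=1, W=1, X=0, Y=1, Z=0, U=0) weight 1/700
  (V=1, W=1, X=0, Y=1, Z=0, U=1) weight 1/700
  (V=1, W=1, X=0, Y=1, Z=0, U=2) weight 1/700
  (V=1, W=1, X=1, Y=0, Z=0, U=0) weight 2/525
  (V=1, W=1, X=1, Y=0, Z=0, U=1) weight 2/525
  (V=1, W=1, X=1, Y=0, Z=0, U=2) weight 2/525
  (V=1, W=2, X=1, Y=1, Z=0, U=0) weight 1/525
  (V=1, W=2, X=1, Y=1, Z=0, U=1) weight 1/525
  … 40 more
Group by X:
  weight(X=0) = 3/175
  weight(X=1) = 16/175
Total weight = 3/175 + 16/175 = 19/175
P(X=0 | obs) = 3/175 / 19/175 = 3/19
P(X=1 | obs) = 16/175 / 19/175 = 16/19
argmax = 1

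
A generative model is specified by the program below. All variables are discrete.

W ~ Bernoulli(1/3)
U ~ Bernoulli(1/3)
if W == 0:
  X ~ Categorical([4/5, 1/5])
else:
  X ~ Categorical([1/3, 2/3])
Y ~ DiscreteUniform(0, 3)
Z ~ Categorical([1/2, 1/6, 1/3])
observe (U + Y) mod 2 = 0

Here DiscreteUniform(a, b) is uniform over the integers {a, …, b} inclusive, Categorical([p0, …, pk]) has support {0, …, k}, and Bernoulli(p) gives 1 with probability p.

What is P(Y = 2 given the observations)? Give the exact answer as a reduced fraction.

P(Y = 2 | obs) = 1/3

Enumerate traces; 48 have nonzero weight after conditioning:
  (W=0, U=0, X=0, Y=0, Z=0) weight 2/45
  (W=0, U=0, X=0, Y=0, Z=1) weight 2/135
  (W=0, U=0, X=0, Y=0, Z=2) weight 4/135
  (W=0, U=0, X=0, Y=2, Z=0) weight 2/45
  (W=0, U=0, X=0, Y=2, Z=1) weight 2/135
  (W=0, U=0, X=0, Y=2, Z=2) weight 4/135
  (W=0, U=0, X=1, Y=0, Z=0) weight 1/90
  (W=0, U=0, X=1, Y=0, Z=1) weight 1/270
  (W=0, U=1, X=0, Y=1, Z=0) weight 1/45
  (W=0, U=1, X=0, Y=3, Z=0) weight 1/45
  … 38 more
Group by Y:
  weight(Y=0) = 1/6
  weight(Y=1) = 1/12
  weight(Y=2) = 1/6
  weight(Y=3) = 1/12
Total weight = 1/6 + 1/12 + 1/6 + 1/12 = 1/2
P(Y=0 | obs) = 1/6 / 1/2 = 1/3
P(Y=1 | obs) = 1/12 / 1/2 = 1/6
P(Y=2 | obs) = 1/6 / 1/2 = 1/3
P(Y=3 | obs) = 1/12 / 1/2 = 1/6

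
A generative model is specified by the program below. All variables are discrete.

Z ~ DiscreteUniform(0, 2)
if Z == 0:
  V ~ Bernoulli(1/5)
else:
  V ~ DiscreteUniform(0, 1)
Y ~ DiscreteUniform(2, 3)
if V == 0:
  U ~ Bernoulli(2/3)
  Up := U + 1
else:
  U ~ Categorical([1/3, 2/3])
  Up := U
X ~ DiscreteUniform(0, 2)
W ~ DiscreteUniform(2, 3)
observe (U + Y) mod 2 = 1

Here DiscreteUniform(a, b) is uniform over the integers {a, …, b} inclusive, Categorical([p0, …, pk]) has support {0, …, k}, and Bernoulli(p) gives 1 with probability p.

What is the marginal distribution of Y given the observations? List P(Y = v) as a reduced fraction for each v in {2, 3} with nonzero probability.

Enumerate traces; 72 have nonzero weight after conditioning:
  (Z=0, V=0, Y=2, U=1, X=0, W=2) weight 2/135
  (Z=0, V=0, Y=2, U=1, X=0, W=3) weight 2/135
  (Z=0, V=0, Y=2, U=1, X=1, W=2) weight 2/135
  (Z=0, V=0, Y=2, U=1, X=1, W=3) weight 2/135
  (Z=0, V=0, Y=2, U=1, X=2, W=2) weight 2/135
  (Z=0, V=0, Y=2, U=1, X=2, W=3) weight 2/135
  (Z=0, V=0, Y=3, U=0, X=0, W=2) weight 1/135
  (Z=0, V=0, Y=3, U=0, X=0, W=3) weight 1/135
  … 64 more
Group by Y:
  weight(Y=2) = 1/3
  weight(Y=3) = 1/6
Total weight = 1/3 + 1/6 = 1/2
P(Y=2 | obs) = 1/3 / 1/2 = 2/3
P(Y=3 | obs) = 1/6 / 1/2 = 1/3

P(Y=2) = 2/3, P(Y=3) = 1/3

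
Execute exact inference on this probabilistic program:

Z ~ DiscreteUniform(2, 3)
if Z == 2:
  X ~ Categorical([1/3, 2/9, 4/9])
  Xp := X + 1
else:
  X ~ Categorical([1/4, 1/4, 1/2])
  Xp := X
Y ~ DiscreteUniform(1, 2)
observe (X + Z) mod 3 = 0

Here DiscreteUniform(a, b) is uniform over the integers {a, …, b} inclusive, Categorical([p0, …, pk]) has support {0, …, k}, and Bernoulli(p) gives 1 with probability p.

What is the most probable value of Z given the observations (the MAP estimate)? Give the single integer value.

Enumerate traces; 4 have nonzero weight after conditioning:
  (Z=2, X=1, Y=1) weight 1/18
  (Z=2, X=1, Y=2) weight 1/18
  (Z=3, X=0, Y=1) weight 1/16
  (Z=3, X=0, Y=2) weight 1/16
Group by Z:
  weight(Z=2) = 1/9
  weight(Z=3) = 1/8
Total weight = 1/9 + 1/8 = 17/72
P(Z=2 | obs) = 1/9 / 17/72 = 8/17
P(Z=3 | obs) = 1/8 / 17/72 = 9/17
argmax = 3

argmax_v P(Z = v | obs) = 3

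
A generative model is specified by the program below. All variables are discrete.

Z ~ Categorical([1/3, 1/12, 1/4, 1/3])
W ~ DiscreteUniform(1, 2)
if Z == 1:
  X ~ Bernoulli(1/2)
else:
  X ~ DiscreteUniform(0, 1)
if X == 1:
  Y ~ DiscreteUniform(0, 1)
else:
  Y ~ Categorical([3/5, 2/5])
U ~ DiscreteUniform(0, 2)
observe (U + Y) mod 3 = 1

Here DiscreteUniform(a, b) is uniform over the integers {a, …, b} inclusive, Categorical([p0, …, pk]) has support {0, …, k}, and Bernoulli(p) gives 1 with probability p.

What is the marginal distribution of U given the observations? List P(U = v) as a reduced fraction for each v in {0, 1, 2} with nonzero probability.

Enumerate traces; 32 have nonzero weight after conditioning:
  (Z=0, W=1, X=0, Y=0, U=1) weight 1/60
  (Z=0, W=1, X=0, Y=1, U=0) weight 1/90
  (Z=0, W=1, X=1, Y=0, U=1) weight 1/72
  (Z=0, W=1, X=1, Y=1, U=0) weight 1/72
  (Z=0, W=2, X=0, Y=0, U=1) weight 1/60
  (Z=0, W=2, X=0, Y=1, U=0) weight 1/90
  (Z=0, W=2, X=1, Y=0, U=1) weight 1/72
  (Z=0, W=2, X=1, Y=1, U=0) weight 1/72
  … 24 more
Group by U:
  weight(U=0) = 3/20
  weight(U=1) = 11/60
Total weight = 3/20 + 11/60 = 1/3
P(U=0 | obs) = 3/20 / 1/3 = 9/20
P(U=1 | obs) = 11/60 / 1/3 = 11/20

P(U=0) = 9/20, P(U=1) = 11/20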